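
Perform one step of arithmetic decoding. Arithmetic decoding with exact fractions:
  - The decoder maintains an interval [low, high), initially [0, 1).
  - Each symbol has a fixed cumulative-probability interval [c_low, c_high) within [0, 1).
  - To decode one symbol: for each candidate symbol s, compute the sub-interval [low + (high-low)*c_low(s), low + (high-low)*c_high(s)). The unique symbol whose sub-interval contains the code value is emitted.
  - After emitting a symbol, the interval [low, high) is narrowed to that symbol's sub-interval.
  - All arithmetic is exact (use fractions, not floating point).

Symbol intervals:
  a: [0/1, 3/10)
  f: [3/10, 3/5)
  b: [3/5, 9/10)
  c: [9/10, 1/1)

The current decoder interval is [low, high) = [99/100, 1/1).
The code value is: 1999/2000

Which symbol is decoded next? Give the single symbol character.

Answer: c

Derivation:
Interval width = high − low = 1/1 − 99/100 = 1/100
Scaled code = (code − low) / width = (1999/2000 − 99/100) / 1/100 = 19/20
  a: [0/1, 3/10) 
  f: [3/10, 3/5) 
  b: [3/5, 9/10) 
  c: [9/10, 1/1) ← scaled code falls here ✓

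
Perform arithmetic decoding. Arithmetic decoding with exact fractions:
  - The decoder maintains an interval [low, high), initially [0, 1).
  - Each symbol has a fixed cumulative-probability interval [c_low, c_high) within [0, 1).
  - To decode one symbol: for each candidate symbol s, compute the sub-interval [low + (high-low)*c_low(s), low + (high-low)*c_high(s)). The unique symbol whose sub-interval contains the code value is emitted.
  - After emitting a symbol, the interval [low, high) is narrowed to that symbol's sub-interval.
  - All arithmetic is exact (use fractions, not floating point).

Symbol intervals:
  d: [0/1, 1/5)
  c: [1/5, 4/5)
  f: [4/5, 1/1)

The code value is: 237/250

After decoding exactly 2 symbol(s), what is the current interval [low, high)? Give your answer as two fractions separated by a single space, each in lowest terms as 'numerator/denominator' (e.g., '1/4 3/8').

Answer: 21/25 24/25

Derivation:
Step 1: interval [0/1, 1/1), width = 1/1 - 0/1 = 1/1
  'd': [0/1 + 1/1*0/1, 0/1 + 1/1*1/5) = [0/1, 1/5)
  'c': [0/1 + 1/1*1/5, 0/1 + 1/1*4/5) = [1/5, 4/5)
  'f': [0/1 + 1/1*4/5, 0/1 + 1/1*1/1) = [4/5, 1/1) <- contains code 237/250
  emit 'f', narrow to [4/5, 1/1)
Step 2: interval [4/5, 1/1), width = 1/1 - 4/5 = 1/5
  'd': [4/5 + 1/5*0/1, 4/5 + 1/5*1/5) = [4/5, 21/25)
  'c': [4/5 + 1/5*1/5, 4/5 + 1/5*4/5) = [21/25, 24/25) <- contains code 237/250
  'f': [4/5 + 1/5*4/5, 4/5 + 1/5*1/1) = [24/25, 1/1)
  emit 'c', narrow to [21/25, 24/25)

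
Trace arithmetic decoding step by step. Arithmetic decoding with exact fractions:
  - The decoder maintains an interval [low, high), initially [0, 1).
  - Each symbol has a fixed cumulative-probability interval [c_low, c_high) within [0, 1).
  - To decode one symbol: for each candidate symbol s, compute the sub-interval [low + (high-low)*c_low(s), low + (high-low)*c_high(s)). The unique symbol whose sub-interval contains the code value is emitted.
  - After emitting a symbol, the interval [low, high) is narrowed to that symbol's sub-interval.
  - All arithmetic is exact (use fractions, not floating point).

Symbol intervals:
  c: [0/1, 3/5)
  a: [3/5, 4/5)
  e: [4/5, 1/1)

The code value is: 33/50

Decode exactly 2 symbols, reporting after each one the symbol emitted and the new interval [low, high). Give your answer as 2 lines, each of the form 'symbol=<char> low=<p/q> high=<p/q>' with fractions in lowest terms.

Step 1: interval [0/1, 1/1), width = 1/1 - 0/1 = 1/1
  'c': [0/1 + 1/1*0/1, 0/1 + 1/1*3/5) = [0/1, 3/5)
  'a': [0/1 + 1/1*3/5, 0/1 + 1/1*4/5) = [3/5, 4/5) <- contains code 33/50
  'e': [0/1 + 1/1*4/5, 0/1 + 1/1*1/1) = [4/5, 1/1)
  emit 'a', narrow to [3/5, 4/5)
Step 2: interval [3/5, 4/5), width = 4/5 - 3/5 = 1/5
  'c': [3/5 + 1/5*0/1, 3/5 + 1/5*3/5) = [3/5, 18/25) <- contains code 33/50
  'a': [3/5 + 1/5*3/5, 3/5 + 1/5*4/5) = [18/25, 19/25)
  'e': [3/5 + 1/5*4/5, 3/5 + 1/5*1/1) = [19/25, 4/5)
  emit 'c', narrow to [3/5, 18/25)

Answer: symbol=a low=3/5 high=4/5
symbol=c low=3/5 high=18/25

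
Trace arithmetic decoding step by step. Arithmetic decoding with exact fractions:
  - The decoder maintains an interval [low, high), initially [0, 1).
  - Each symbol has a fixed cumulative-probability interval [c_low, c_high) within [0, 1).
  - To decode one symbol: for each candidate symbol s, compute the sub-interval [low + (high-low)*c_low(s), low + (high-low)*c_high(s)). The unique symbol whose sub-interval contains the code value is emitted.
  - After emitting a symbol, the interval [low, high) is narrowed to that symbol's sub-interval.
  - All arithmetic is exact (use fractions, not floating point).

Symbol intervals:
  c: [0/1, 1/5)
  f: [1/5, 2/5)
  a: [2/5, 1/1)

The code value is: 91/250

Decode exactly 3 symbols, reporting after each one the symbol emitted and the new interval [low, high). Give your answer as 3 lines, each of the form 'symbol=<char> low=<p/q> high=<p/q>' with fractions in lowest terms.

Step 1: interval [0/1, 1/1), width = 1/1 - 0/1 = 1/1
  'c': [0/1 + 1/1*0/1, 0/1 + 1/1*1/5) = [0/1, 1/5)
  'f': [0/1 + 1/1*1/5, 0/1 + 1/1*2/5) = [1/5, 2/5) <- contains code 91/250
  'a': [0/1 + 1/1*2/5, 0/1 + 1/1*1/1) = [2/5, 1/1)
  emit 'f', narrow to [1/5, 2/5)
Step 2: interval [1/5, 2/5), width = 2/5 - 1/5 = 1/5
  'c': [1/5 + 1/5*0/1, 1/5 + 1/5*1/5) = [1/5, 6/25)
  'f': [1/5 + 1/5*1/5, 1/5 + 1/5*2/5) = [6/25, 7/25)
  'a': [1/5 + 1/5*2/5, 1/5 + 1/5*1/1) = [7/25, 2/5) <- contains code 91/250
  emit 'a', narrow to [7/25, 2/5)
Step 3: interval [7/25, 2/5), width = 2/5 - 7/25 = 3/25
  'c': [7/25 + 3/25*0/1, 7/25 + 3/25*1/5) = [7/25, 38/125)
  'f': [7/25 + 3/25*1/5, 7/25 + 3/25*2/5) = [38/125, 41/125)
  'a': [7/25 + 3/25*2/5, 7/25 + 3/25*1/1) = [41/125, 2/5) <- contains code 91/250
  emit 'a', narrow to [41/125, 2/5)

Answer: symbol=f low=1/5 high=2/5
symbol=a low=7/25 high=2/5
symbol=a low=41/125 high=2/5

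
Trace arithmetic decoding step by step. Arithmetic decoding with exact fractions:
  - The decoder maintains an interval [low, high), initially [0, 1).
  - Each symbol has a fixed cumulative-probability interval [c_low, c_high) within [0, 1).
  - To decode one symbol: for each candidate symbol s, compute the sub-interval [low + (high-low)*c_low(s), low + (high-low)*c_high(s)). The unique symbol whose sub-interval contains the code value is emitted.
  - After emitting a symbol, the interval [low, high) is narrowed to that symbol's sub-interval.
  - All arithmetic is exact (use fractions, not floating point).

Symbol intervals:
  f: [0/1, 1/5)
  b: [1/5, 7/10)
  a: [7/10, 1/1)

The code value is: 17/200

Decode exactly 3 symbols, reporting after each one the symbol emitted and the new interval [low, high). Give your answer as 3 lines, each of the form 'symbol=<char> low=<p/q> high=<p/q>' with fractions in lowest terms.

Answer: symbol=f low=0/1 high=1/5
symbol=b low=1/25 high=7/50
symbol=b low=3/50 high=11/100

Derivation:
Step 1: interval [0/1, 1/1), width = 1/1 - 0/1 = 1/1
  'f': [0/1 + 1/1*0/1, 0/1 + 1/1*1/5) = [0/1, 1/5) <- contains code 17/200
  'b': [0/1 + 1/1*1/5, 0/1 + 1/1*7/10) = [1/5, 7/10)
  'a': [0/1 + 1/1*7/10, 0/1 + 1/1*1/1) = [7/10, 1/1)
  emit 'f', narrow to [0/1, 1/5)
Step 2: interval [0/1, 1/5), width = 1/5 - 0/1 = 1/5
  'f': [0/1 + 1/5*0/1, 0/1 + 1/5*1/5) = [0/1, 1/25)
  'b': [0/1 + 1/5*1/5, 0/1 + 1/5*7/10) = [1/25, 7/50) <- contains code 17/200
  'a': [0/1 + 1/5*7/10, 0/1 + 1/5*1/1) = [7/50, 1/5)
  emit 'b', narrow to [1/25, 7/50)
Step 3: interval [1/25, 7/50), width = 7/50 - 1/25 = 1/10
  'f': [1/25 + 1/10*0/1, 1/25 + 1/10*1/5) = [1/25, 3/50)
  'b': [1/25 + 1/10*1/5, 1/25 + 1/10*7/10) = [3/50, 11/100) <- contains code 17/200
  'a': [1/25 + 1/10*7/10, 1/25 + 1/10*1/1) = [11/100, 7/50)
  emit 'b', narrow to [3/50, 11/100)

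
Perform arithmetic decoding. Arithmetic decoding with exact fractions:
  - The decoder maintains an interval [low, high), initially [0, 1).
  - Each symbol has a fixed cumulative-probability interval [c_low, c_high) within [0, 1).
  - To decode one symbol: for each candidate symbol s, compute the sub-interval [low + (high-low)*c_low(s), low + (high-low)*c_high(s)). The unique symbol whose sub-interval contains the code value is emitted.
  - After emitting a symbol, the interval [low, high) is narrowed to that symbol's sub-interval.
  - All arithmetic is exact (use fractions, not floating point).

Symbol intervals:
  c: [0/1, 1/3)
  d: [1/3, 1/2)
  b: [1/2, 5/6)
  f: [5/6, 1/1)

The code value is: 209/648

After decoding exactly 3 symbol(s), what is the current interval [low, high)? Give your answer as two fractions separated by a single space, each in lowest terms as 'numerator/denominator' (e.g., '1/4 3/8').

Step 1: interval [0/1, 1/1), width = 1/1 - 0/1 = 1/1
  'c': [0/1 + 1/1*0/1, 0/1 + 1/1*1/3) = [0/1, 1/3) <- contains code 209/648
  'd': [0/1 + 1/1*1/3, 0/1 + 1/1*1/2) = [1/3, 1/2)
  'b': [0/1 + 1/1*1/2, 0/1 + 1/1*5/6) = [1/2, 5/6)
  'f': [0/1 + 1/1*5/6, 0/1 + 1/1*1/1) = [5/6, 1/1)
  emit 'c', narrow to [0/1, 1/3)
Step 2: interval [0/1, 1/3), width = 1/3 - 0/1 = 1/3
  'c': [0/1 + 1/3*0/1, 0/1 + 1/3*1/3) = [0/1, 1/9)
  'd': [0/1 + 1/3*1/3, 0/1 + 1/3*1/2) = [1/9, 1/6)
  'b': [0/1 + 1/3*1/2, 0/1 + 1/3*5/6) = [1/6, 5/18)
  'f': [0/1 + 1/3*5/6, 0/1 + 1/3*1/1) = [5/18, 1/3) <- contains code 209/648
  emit 'f', narrow to [5/18, 1/3)
Step 3: interval [5/18, 1/3), width = 1/3 - 5/18 = 1/18
  'c': [5/18 + 1/18*0/1, 5/18 + 1/18*1/3) = [5/18, 8/27)
  'd': [5/18 + 1/18*1/3, 5/18 + 1/18*1/2) = [8/27, 11/36)
  'b': [5/18 + 1/18*1/2, 5/18 + 1/18*5/6) = [11/36, 35/108) <- contains code 209/648
  'f': [5/18 + 1/18*5/6, 5/18 + 1/18*1/1) = [35/108, 1/3)
  emit 'b', narrow to [11/36, 35/108)

Answer: 11/36 35/108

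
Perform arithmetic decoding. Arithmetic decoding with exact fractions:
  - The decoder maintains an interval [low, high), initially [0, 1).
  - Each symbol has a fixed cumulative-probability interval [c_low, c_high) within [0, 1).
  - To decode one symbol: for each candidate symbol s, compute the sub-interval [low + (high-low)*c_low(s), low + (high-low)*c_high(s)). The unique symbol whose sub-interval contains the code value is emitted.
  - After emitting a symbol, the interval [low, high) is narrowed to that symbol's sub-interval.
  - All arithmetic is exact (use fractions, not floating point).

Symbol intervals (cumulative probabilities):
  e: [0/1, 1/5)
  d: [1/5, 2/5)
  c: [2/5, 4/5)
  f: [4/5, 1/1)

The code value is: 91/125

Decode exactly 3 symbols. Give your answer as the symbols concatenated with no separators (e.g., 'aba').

Answer: cfe

Derivation:
Step 1: interval [0/1, 1/1), width = 1/1 - 0/1 = 1/1
  'e': [0/1 + 1/1*0/1, 0/1 + 1/1*1/5) = [0/1, 1/5)
  'd': [0/1 + 1/1*1/5, 0/1 + 1/1*2/5) = [1/5, 2/5)
  'c': [0/1 + 1/1*2/5, 0/1 + 1/1*4/5) = [2/5, 4/5) <- contains code 91/125
  'f': [0/1 + 1/1*4/5, 0/1 + 1/1*1/1) = [4/5, 1/1)
  emit 'c', narrow to [2/5, 4/5)
Step 2: interval [2/5, 4/5), width = 4/5 - 2/5 = 2/5
  'e': [2/5 + 2/5*0/1, 2/5 + 2/5*1/5) = [2/5, 12/25)
  'd': [2/5 + 2/5*1/5, 2/5 + 2/5*2/5) = [12/25, 14/25)
  'c': [2/5 + 2/5*2/5, 2/5 + 2/5*4/5) = [14/25, 18/25)
  'f': [2/5 + 2/5*4/5, 2/5 + 2/5*1/1) = [18/25, 4/5) <- contains code 91/125
  emit 'f', narrow to [18/25, 4/5)
Step 3: interval [18/25, 4/5), width = 4/5 - 18/25 = 2/25
  'e': [18/25 + 2/25*0/1, 18/25 + 2/25*1/5) = [18/25, 92/125) <- contains code 91/125
  'd': [18/25 + 2/25*1/5, 18/25 + 2/25*2/5) = [92/125, 94/125)
  'c': [18/25 + 2/25*2/5, 18/25 + 2/25*4/5) = [94/125, 98/125)
  'f': [18/25 + 2/25*4/5, 18/25 + 2/25*1/1) = [98/125, 4/5)
  emit 'e', narrow to [18/25, 92/125)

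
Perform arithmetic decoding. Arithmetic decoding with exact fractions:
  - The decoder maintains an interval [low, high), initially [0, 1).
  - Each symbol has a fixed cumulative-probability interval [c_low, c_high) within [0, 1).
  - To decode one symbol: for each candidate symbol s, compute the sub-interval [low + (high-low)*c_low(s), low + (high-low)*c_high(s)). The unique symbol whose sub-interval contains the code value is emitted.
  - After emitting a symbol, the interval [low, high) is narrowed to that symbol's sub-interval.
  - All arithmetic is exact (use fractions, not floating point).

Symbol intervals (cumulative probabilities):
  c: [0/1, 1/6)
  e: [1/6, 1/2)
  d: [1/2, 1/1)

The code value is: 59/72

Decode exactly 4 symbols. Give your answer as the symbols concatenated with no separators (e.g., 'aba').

Step 1: interval [0/1, 1/1), width = 1/1 - 0/1 = 1/1
  'c': [0/1 + 1/1*0/1, 0/1 + 1/1*1/6) = [0/1, 1/6)
  'e': [0/1 + 1/1*1/6, 0/1 + 1/1*1/2) = [1/6, 1/2)
  'd': [0/1 + 1/1*1/2, 0/1 + 1/1*1/1) = [1/2, 1/1) <- contains code 59/72
  emit 'd', narrow to [1/2, 1/1)
Step 2: interval [1/2, 1/1), width = 1/1 - 1/2 = 1/2
  'c': [1/2 + 1/2*0/1, 1/2 + 1/2*1/6) = [1/2, 7/12)
  'e': [1/2 + 1/2*1/6, 1/2 + 1/2*1/2) = [7/12, 3/4)
  'd': [1/2 + 1/2*1/2, 1/2 + 1/2*1/1) = [3/4, 1/1) <- contains code 59/72
  emit 'd', narrow to [3/4, 1/1)
Step 3: interval [3/4, 1/1), width = 1/1 - 3/4 = 1/4
  'c': [3/4 + 1/4*0/1, 3/4 + 1/4*1/6) = [3/4, 19/24)
  'e': [3/4 + 1/4*1/6, 3/4 + 1/4*1/2) = [19/24, 7/8) <- contains code 59/72
  'd': [3/4 + 1/4*1/2, 3/4 + 1/4*1/1) = [7/8, 1/1)
  emit 'e', narrow to [19/24, 7/8)
Step 4: interval [19/24, 7/8), width = 7/8 - 19/24 = 1/12
  'c': [19/24 + 1/12*0/1, 19/24 + 1/12*1/6) = [19/24, 29/36)
  'e': [19/24 + 1/12*1/6, 19/24 + 1/12*1/2) = [29/36, 5/6) <- contains code 59/72
  'd': [19/24 + 1/12*1/2, 19/24 + 1/12*1/1) = [5/6, 7/8)
  emit 'e', narrow to [29/36, 5/6)

Answer: ddee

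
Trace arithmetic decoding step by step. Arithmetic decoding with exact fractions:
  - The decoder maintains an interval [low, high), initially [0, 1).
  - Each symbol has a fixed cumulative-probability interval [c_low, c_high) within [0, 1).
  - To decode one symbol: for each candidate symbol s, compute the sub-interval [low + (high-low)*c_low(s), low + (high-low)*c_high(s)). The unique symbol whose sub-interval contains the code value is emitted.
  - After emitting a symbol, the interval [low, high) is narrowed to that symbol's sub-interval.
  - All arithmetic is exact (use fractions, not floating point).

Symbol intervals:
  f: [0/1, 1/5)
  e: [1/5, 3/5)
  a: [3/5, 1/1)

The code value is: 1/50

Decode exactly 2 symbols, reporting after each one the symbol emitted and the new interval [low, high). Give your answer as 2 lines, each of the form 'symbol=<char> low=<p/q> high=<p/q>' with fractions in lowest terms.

Step 1: interval [0/1, 1/1), width = 1/1 - 0/1 = 1/1
  'f': [0/1 + 1/1*0/1, 0/1 + 1/1*1/5) = [0/1, 1/5) <- contains code 1/50
  'e': [0/1 + 1/1*1/5, 0/1 + 1/1*3/5) = [1/5, 3/5)
  'a': [0/1 + 1/1*3/5, 0/1 + 1/1*1/1) = [3/5, 1/1)
  emit 'f', narrow to [0/1, 1/5)
Step 2: interval [0/1, 1/5), width = 1/5 - 0/1 = 1/5
  'f': [0/1 + 1/5*0/1, 0/1 + 1/5*1/5) = [0/1, 1/25) <- contains code 1/50
  'e': [0/1 + 1/5*1/5, 0/1 + 1/5*3/5) = [1/25, 3/25)
  'a': [0/1 + 1/5*3/5, 0/1 + 1/5*1/1) = [3/25, 1/5)
  emit 'f', narrow to [0/1, 1/25)

Answer: symbol=f low=0/1 high=1/5
symbol=f low=0/1 high=1/25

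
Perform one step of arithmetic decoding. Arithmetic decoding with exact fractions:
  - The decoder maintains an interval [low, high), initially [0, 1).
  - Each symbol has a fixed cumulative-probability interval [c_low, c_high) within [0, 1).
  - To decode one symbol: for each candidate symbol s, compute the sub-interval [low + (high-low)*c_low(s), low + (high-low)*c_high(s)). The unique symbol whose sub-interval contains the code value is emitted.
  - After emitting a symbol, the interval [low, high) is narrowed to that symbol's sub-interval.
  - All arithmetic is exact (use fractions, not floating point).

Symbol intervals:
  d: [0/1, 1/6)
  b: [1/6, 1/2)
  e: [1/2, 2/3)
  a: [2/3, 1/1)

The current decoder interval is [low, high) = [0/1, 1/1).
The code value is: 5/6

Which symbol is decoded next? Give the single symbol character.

Interval width = high − low = 1/1 − 0/1 = 1/1
Scaled code = (code − low) / width = (5/6 − 0/1) / 1/1 = 5/6
  d: [0/1, 1/6) 
  b: [1/6, 1/2) 
  e: [1/2, 2/3) 
  a: [2/3, 1/1) ← scaled code falls here ✓

Answer: a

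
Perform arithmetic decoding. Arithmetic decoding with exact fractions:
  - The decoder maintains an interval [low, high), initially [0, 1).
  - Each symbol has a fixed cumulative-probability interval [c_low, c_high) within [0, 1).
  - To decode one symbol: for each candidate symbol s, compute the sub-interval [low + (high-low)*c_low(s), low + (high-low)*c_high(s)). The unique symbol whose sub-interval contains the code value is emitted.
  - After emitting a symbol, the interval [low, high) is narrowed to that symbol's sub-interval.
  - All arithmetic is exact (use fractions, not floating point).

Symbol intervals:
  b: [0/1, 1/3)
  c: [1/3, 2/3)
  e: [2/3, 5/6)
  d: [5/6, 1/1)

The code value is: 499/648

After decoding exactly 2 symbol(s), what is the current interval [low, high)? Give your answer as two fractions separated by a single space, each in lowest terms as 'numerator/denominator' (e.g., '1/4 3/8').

Step 1: interval [0/1, 1/1), width = 1/1 - 0/1 = 1/1
  'b': [0/1 + 1/1*0/1, 0/1 + 1/1*1/3) = [0/1, 1/3)
  'c': [0/1 + 1/1*1/3, 0/1 + 1/1*2/3) = [1/3, 2/3)
  'e': [0/1 + 1/1*2/3, 0/1 + 1/1*5/6) = [2/3, 5/6) <- contains code 499/648
  'd': [0/1 + 1/1*5/6, 0/1 + 1/1*1/1) = [5/6, 1/1)
  emit 'e', narrow to [2/3, 5/6)
Step 2: interval [2/3, 5/6), width = 5/6 - 2/3 = 1/6
  'b': [2/3 + 1/6*0/1, 2/3 + 1/6*1/3) = [2/3, 13/18)
  'c': [2/3 + 1/6*1/3, 2/3 + 1/6*2/3) = [13/18, 7/9) <- contains code 499/648
  'e': [2/3 + 1/6*2/3, 2/3 + 1/6*5/6) = [7/9, 29/36)
  'd': [2/3 + 1/6*5/6, 2/3 + 1/6*1/1) = [29/36, 5/6)
  emit 'c', narrow to [13/18, 7/9)

Answer: 13/18 7/9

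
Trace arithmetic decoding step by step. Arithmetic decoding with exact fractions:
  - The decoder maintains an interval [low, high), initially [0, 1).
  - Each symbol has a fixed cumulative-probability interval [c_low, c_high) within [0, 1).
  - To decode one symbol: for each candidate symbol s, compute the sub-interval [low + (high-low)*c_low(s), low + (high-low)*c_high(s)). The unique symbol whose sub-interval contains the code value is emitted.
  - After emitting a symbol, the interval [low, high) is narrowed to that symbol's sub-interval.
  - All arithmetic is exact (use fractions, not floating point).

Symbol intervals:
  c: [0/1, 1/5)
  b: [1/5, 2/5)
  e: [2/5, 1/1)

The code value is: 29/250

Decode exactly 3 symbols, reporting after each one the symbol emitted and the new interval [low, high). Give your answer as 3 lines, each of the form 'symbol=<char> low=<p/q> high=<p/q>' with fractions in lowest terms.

Step 1: interval [0/1, 1/1), width = 1/1 - 0/1 = 1/1
  'c': [0/1 + 1/1*0/1, 0/1 + 1/1*1/5) = [0/1, 1/5) <- contains code 29/250
  'b': [0/1 + 1/1*1/5, 0/1 + 1/1*2/5) = [1/5, 2/5)
  'e': [0/1 + 1/1*2/5, 0/1 + 1/1*1/1) = [2/5, 1/1)
  emit 'c', narrow to [0/1, 1/5)
Step 2: interval [0/1, 1/5), width = 1/5 - 0/1 = 1/5
  'c': [0/1 + 1/5*0/1, 0/1 + 1/5*1/5) = [0/1, 1/25)
  'b': [0/1 + 1/5*1/5, 0/1 + 1/5*2/5) = [1/25, 2/25)
  'e': [0/1 + 1/5*2/5, 0/1 + 1/5*1/1) = [2/25, 1/5) <- contains code 29/250
  emit 'e', narrow to [2/25, 1/5)
Step 3: interval [2/25, 1/5), width = 1/5 - 2/25 = 3/25
  'c': [2/25 + 3/25*0/1, 2/25 + 3/25*1/5) = [2/25, 13/125)
  'b': [2/25 + 3/25*1/5, 2/25 + 3/25*2/5) = [13/125, 16/125) <- contains code 29/250
  'e': [2/25 + 3/25*2/5, 2/25 + 3/25*1/1) = [16/125, 1/5)
  emit 'b', narrow to [13/125, 16/125)

Answer: symbol=c low=0/1 high=1/5
symbol=e low=2/25 high=1/5
symbol=b low=13/125 high=16/125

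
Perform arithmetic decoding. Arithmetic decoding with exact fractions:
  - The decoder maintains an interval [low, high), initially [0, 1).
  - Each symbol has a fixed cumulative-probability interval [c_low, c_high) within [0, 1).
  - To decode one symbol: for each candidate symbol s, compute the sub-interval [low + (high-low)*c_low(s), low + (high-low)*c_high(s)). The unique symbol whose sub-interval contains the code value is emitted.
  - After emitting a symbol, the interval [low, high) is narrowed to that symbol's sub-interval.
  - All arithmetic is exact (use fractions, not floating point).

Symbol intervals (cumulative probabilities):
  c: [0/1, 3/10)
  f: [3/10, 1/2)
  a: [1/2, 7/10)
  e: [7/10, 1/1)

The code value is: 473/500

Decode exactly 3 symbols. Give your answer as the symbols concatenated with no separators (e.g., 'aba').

Step 1: interval [0/1, 1/1), width = 1/1 - 0/1 = 1/1
  'c': [0/1 + 1/1*0/1, 0/1 + 1/1*3/10) = [0/1, 3/10)
  'f': [0/1 + 1/1*3/10, 0/1 + 1/1*1/2) = [3/10, 1/2)
  'a': [0/1 + 1/1*1/2, 0/1 + 1/1*7/10) = [1/2, 7/10)
  'e': [0/1 + 1/1*7/10, 0/1 + 1/1*1/1) = [7/10, 1/1) <- contains code 473/500
  emit 'e', narrow to [7/10, 1/1)
Step 2: interval [7/10, 1/1), width = 1/1 - 7/10 = 3/10
  'c': [7/10 + 3/10*0/1, 7/10 + 3/10*3/10) = [7/10, 79/100)
  'f': [7/10 + 3/10*3/10, 7/10 + 3/10*1/2) = [79/100, 17/20)
  'a': [7/10 + 3/10*1/2, 7/10 + 3/10*7/10) = [17/20, 91/100)
  'e': [7/10 + 3/10*7/10, 7/10 + 3/10*1/1) = [91/100, 1/1) <- contains code 473/500
  emit 'e', narrow to [91/100, 1/1)
Step 3: interval [91/100, 1/1), width = 1/1 - 91/100 = 9/100
  'c': [91/100 + 9/100*0/1, 91/100 + 9/100*3/10) = [91/100, 937/1000)
  'f': [91/100 + 9/100*3/10, 91/100 + 9/100*1/2) = [937/1000, 191/200) <- contains code 473/500
  'a': [91/100 + 9/100*1/2, 91/100 + 9/100*7/10) = [191/200, 973/1000)
  'e': [91/100 + 9/100*7/10, 91/100 + 9/100*1/1) = [973/1000, 1/1)
  emit 'f', narrow to [937/1000, 191/200)

Answer: eef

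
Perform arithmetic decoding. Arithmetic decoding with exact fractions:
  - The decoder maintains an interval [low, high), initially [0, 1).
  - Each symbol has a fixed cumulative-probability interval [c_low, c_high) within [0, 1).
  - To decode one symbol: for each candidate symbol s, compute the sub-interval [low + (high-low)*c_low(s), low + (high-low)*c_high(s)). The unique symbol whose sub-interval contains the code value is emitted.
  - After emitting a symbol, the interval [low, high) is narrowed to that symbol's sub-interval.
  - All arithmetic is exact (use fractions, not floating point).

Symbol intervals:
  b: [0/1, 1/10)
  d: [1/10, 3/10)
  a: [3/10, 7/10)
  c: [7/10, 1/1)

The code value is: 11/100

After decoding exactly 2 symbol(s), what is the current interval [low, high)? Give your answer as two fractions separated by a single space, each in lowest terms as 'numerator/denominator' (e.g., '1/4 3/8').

Step 1: interval [0/1, 1/1), width = 1/1 - 0/1 = 1/1
  'b': [0/1 + 1/1*0/1, 0/1 + 1/1*1/10) = [0/1, 1/10)
  'd': [0/1 + 1/1*1/10, 0/1 + 1/1*3/10) = [1/10, 3/10) <- contains code 11/100
  'a': [0/1 + 1/1*3/10, 0/1 + 1/1*7/10) = [3/10, 7/10)
  'c': [0/1 + 1/1*7/10, 0/1 + 1/1*1/1) = [7/10, 1/1)
  emit 'd', narrow to [1/10, 3/10)
Step 2: interval [1/10, 3/10), width = 3/10 - 1/10 = 1/5
  'b': [1/10 + 1/5*0/1, 1/10 + 1/5*1/10) = [1/10, 3/25) <- contains code 11/100
  'd': [1/10 + 1/5*1/10, 1/10 + 1/5*3/10) = [3/25, 4/25)
  'a': [1/10 + 1/5*3/10, 1/10 + 1/5*7/10) = [4/25, 6/25)
  'c': [1/10 + 1/5*7/10, 1/10 + 1/5*1/1) = [6/25, 3/10)
  emit 'b', narrow to [1/10, 3/25)

Answer: 1/10 3/25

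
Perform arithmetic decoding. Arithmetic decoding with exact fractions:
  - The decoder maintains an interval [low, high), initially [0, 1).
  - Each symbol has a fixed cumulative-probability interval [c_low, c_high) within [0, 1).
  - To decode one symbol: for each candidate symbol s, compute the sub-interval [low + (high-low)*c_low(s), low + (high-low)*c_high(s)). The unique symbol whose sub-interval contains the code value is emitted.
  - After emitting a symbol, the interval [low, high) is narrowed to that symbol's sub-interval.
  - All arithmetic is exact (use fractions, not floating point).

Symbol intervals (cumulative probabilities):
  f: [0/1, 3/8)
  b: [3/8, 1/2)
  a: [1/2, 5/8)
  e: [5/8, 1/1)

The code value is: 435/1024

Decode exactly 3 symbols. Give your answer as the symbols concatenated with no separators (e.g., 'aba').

Answer: bbf

Derivation:
Step 1: interval [0/1, 1/1), width = 1/1 - 0/1 = 1/1
  'f': [0/1 + 1/1*0/1, 0/1 + 1/1*3/8) = [0/1, 3/8)
  'b': [0/1 + 1/1*3/8, 0/1 + 1/1*1/2) = [3/8, 1/2) <- contains code 435/1024
  'a': [0/1 + 1/1*1/2, 0/1 + 1/1*5/8) = [1/2, 5/8)
  'e': [0/1 + 1/1*5/8, 0/1 + 1/1*1/1) = [5/8, 1/1)
  emit 'b', narrow to [3/8, 1/2)
Step 2: interval [3/8, 1/2), width = 1/2 - 3/8 = 1/8
  'f': [3/8 + 1/8*0/1, 3/8 + 1/8*3/8) = [3/8, 27/64)
  'b': [3/8 + 1/8*3/8, 3/8 + 1/8*1/2) = [27/64, 7/16) <- contains code 435/1024
  'a': [3/8 + 1/8*1/2, 3/8 + 1/8*5/8) = [7/16, 29/64)
  'e': [3/8 + 1/8*5/8, 3/8 + 1/8*1/1) = [29/64, 1/2)
  emit 'b', narrow to [27/64, 7/16)
Step 3: interval [27/64, 7/16), width = 7/16 - 27/64 = 1/64
  'f': [27/64 + 1/64*0/1, 27/64 + 1/64*3/8) = [27/64, 219/512) <- contains code 435/1024
  'b': [27/64 + 1/64*3/8, 27/64 + 1/64*1/2) = [219/512, 55/128)
  'a': [27/64 + 1/64*1/2, 27/64 + 1/64*5/8) = [55/128, 221/512)
  'e': [27/64 + 1/64*5/8, 27/64 + 1/64*1/1) = [221/512, 7/16)
  emit 'f', narrow to [27/64, 219/512)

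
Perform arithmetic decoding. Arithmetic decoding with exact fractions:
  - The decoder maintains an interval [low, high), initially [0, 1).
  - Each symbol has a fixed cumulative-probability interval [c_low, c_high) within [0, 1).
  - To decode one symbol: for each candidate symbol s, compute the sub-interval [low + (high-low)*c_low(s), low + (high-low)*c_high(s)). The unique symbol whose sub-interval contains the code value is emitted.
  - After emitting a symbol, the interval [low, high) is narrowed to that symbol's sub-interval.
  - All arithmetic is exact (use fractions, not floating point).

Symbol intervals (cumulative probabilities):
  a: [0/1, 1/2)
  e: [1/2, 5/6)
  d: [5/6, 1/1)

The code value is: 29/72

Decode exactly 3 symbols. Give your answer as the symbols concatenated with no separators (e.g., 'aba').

Answer: aed

Derivation:
Step 1: interval [0/1, 1/1), width = 1/1 - 0/1 = 1/1
  'a': [0/1 + 1/1*0/1, 0/1 + 1/1*1/2) = [0/1, 1/2) <- contains code 29/72
  'e': [0/1 + 1/1*1/2, 0/1 + 1/1*5/6) = [1/2, 5/6)
  'd': [0/1 + 1/1*5/6, 0/1 + 1/1*1/1) = [5/6, 1/1)
  emit 'a', narrow to [0/1, 1/2)
Step 2: interval [0/1, 1/2), width = 1/2 - 0/1 = 1/2
  'a': [0/1 + 1/2*0/1, 0/1 + 1/2*1/2) = [0/1, 1/4)
  'e': [0/1 + 1/2*1/2, 0/1 + 1/2*5/6) = [1/4, 5/12) <- contains code 29/72
  'd': [0/1 + 1/2*5/6, 0/1 + 1/2*1/1) = [5/12, 1/2)
  emit 'e', narrow to [1/4, 5/12)
Step 3: interval [1/4, 5/12), width = 5/12 - 1/4 = 1/6
  'a': [1/4 + 1/6*0/1, 1/4 + 1/6*1/2) = [1/4, 1/3)
  'e': [1/4 + 1/6*1/2, 1/4 + 1/6*5/6) = [1/3, 7/18)
  'd': [1/4 + 1/6*5/6, 1/4 + 1/6*1/1) = [7/18, 5/12) <- contains code 29/72
  emit 'd', narrow to [7/18, 5/12)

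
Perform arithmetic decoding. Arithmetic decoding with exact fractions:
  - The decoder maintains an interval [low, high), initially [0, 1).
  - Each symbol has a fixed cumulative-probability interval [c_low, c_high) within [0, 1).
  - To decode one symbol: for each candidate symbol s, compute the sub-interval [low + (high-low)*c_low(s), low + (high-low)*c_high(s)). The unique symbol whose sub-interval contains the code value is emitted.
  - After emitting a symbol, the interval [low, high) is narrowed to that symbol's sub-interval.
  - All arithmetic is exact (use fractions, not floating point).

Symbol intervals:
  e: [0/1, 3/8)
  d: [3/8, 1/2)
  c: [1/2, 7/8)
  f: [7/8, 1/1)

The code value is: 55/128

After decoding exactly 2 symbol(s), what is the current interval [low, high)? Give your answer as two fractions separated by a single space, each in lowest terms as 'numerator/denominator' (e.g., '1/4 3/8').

Step 1: interval [0/1, 1/1), width = 1/1 - 0/1 = 1/1
  'e': [0/1 + 1/1*0/1, 0/1 + 1/1*3/8) = [0/1, 3/8)
  'd': [0/1 + 1/1*3/8, 0/1 + 1/1*1/2) = [3/8, 1/2) <- contains code 55/128
  'c': [0/1 + 1/1*1/2, 0/1 + 1/1*7/8) = [1/2, 7/8)
  'f': [0/1 + 1/1*7/8, 0/1 + 1/1*1/1) = [7/8, 1/1)
  emit 'd', narrow to [3/8, 1/2)
Step 2: interval [3/8, 1/2), width = 1/2 - 3/8 = 1/8
  'e': [3/8 + 1/8*0/1, 3/8 + 1/8*3/8) = [3/8, 27/64)
  'd': [3/8 + 1/8*3/8, 3/8 + 1/8*1/2) = [27/64, 7/16) <- contains code 55/128
  'c': [3/8 + 1/8*1/2, 3/8 + 1/8*7/8) = [7/16, 31/64)
  'f': [3/8 + 1/8*7/8, 3/8 + 1/8*1/1) = [31/64, 1/2)
  emit 'd', narrow to [27/64, 7/16)

Answer: 27/64 7/16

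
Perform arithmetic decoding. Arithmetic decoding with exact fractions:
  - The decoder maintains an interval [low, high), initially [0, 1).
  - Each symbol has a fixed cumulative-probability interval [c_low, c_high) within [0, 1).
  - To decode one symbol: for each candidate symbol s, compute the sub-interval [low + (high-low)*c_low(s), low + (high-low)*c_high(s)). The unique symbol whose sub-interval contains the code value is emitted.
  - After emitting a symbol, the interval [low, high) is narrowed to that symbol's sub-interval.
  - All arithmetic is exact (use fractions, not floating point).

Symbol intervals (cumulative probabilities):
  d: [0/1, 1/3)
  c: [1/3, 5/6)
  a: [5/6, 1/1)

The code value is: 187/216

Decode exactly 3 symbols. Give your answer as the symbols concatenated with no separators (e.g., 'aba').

Step 1: interval [0/1, 1/1), width = 1/1 - 0/1 = 1/1
  'd': [0/1 + 1/1*0/1, 0/1 + 1/1*1/3) = [0/1, 1/3)
  'c': [0/1 + 1/1*1/3, 0/1 + 1/1*5/6) = [1/3, 5/6)
  'a': [0/1 + 1/1*5/6, 0/1 + 1/1*1/1) = [5/6, 1/1) <- contains code 187/216
  emit 'a', narrow to [5/6, 1/1)
Step 2: interval [5/6, 1/1), width = 1/1 - 5/6 = 1/6
  'd': [5/6 + 1/6*0/1, 5/6 + 1/6*1/3) = [5/6, 8/9) <- contains code 187/216
  'c': [5/6 + 1/6*1/3, 5/6 + 1/6*5/6) = [8/9, 35/36)
  'a': [5/6 + 1/6*5/6, 5/6 + 1/6*1/1) = [35/36, 1/1)
  emit 'd', narrow to [5/6, 8/9)
Step 3: interval [5/6, 8/9), width = 8/9 - 5/6 = 1/18
  'd': [5/6 + 1/18*0/1, 5/6 + 1/18*1/3) = [5/6, 23/27)
  'c': [5/6 + 1/18*1/3, 5/6 + 1/18*5/6) = [23/27, 95/108) <- contains code 187/216
  'a': [5/6 + 1/18*5/6, 5/6 + 1/18*1/1) = [95/108, 8/9)
  emit 'c', narrow to [23/27, 95/108)

Answer: adc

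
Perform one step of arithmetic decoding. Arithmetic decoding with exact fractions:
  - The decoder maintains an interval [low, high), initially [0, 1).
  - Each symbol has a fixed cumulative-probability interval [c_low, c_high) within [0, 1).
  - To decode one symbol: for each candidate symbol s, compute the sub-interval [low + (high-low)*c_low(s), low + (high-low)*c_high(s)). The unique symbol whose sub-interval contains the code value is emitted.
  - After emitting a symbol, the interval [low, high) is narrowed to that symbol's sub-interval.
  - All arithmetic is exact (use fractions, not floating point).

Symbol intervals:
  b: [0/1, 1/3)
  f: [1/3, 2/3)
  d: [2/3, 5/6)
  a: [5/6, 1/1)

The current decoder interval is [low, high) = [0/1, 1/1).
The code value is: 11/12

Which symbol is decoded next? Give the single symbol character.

Interval width = high − low = 1/1 − 0/1 = 1/1
Scaled code = (code − low) / width = (11/12 − 0/1) / 1/1 = 11/12
  b: [0/1, 1/3) 
  f: [1/3, 2/3) 
  d: [2/3, 5/6) 
  a: [5/6, 1/1) ← scaled code falls here ✓

Answer: a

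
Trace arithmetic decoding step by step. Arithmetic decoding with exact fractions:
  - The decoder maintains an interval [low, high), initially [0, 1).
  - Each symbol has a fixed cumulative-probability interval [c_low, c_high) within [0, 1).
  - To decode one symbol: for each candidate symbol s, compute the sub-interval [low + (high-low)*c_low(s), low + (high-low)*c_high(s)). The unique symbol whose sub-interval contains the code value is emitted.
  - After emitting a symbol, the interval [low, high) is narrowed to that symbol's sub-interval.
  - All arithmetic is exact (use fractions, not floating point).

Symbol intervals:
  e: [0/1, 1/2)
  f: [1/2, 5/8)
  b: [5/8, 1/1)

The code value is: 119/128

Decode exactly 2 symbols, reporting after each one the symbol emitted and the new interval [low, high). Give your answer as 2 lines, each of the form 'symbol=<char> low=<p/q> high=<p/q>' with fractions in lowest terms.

Step 1: interval [0/1, 1/1), width = 1/1 - 0/1 = 1/1
  'e': [0/1 + 1/1*0/1, 0/1 + 1/1*1/2) = [0/1, 1/2)
  'f': [0/1 + 1/1*1/2, 0/1 + 1/1*5/8) = [1/2, 5/8)
  'b': [0/1 + 1/1*5/8, 0/1 + 1/1*1/1) = [5/8, 1/1) <- contains code 119/128
  emit 'b', narrow to [5/8, 1/1)
Step 2: interval [5/8, 1/1), width = 1/1 - 5/8 = 3/8
  'e': [5/8 + 3/8*0/1, 5/8 + 3/8*1/2) = [5/8, 13/16)
  'f': [5/8 + 3/8*1/2, 5/8 + 3/8*5/8) = [13/16, 55/64)
  'b': [5/8 + 3/8*5/8, 5/8 + 3/8*1/1) = [55/64, 1/1) <- contains code 119/128
  emit 'b', narrow to [55/64, 1/1)

Answer: symbol=b low=5/8 high=1/1
symbol=b low=55/64 high=1/1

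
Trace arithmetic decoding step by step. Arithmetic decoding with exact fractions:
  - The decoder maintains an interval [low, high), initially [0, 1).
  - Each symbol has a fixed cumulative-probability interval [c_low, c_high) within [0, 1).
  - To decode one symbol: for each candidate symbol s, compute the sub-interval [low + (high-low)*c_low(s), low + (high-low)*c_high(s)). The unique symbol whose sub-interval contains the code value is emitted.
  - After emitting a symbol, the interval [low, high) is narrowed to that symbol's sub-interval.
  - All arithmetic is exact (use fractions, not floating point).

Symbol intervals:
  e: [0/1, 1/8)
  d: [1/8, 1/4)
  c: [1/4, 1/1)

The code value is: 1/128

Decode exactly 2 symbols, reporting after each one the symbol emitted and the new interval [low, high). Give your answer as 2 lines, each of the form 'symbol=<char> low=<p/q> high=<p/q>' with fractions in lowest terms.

Step 1: interval [0/1, 1/1), width = 1/1 - 0/1 = 1/1
  'e': [0/1 + 1/1*0/1, 0/1 + 1/1*1/8) = [0/1, 1/8) <- contains code 1/128
  'd': [0/1 + 1/1*1/8, 0/1 + 1/1*1/4) = [1/8, 1/4)
  'c': [0/1 + 1/1*1/4, 0/1 + 1/1*1/1) = [1/4, 1/1)
  emit 'e', narrow to [0/1, 1/8)
Step 2: interval [0/1, 1/8), width = 1/8 - 0/1 = 1/8
  'e': [0/1 + 1/8*0/1, 0/1 + 1/8*1/8) = [0/1, 1/64) <- contains code 1/128
  'd': [0/1 + 1/8*1/8, 0/1 + 1/8*1/4) = [1/64, 1/32)
  'c': [0/1 + 1/8*1/4, 0/1 + 1/8*1/1) = [1/32, 1/8)
  emit 'e', narrow to [0/1, 1/64)

Answer: symbol=e low=0/1 high=1/8
symbol=e low=0/1 high=1/64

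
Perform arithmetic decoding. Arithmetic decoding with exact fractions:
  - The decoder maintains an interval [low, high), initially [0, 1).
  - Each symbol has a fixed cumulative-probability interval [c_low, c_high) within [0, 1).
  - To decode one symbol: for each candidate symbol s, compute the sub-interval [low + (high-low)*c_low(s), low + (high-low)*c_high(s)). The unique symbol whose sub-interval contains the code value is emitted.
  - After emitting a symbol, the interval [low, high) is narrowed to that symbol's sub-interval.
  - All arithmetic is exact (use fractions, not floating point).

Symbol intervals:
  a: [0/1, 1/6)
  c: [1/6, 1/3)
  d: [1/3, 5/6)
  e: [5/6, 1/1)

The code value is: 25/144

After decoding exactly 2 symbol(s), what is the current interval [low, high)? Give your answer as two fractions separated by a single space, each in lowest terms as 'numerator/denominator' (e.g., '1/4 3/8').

Answer: 1/6 7/36

Derivation:
Step 1: interval [0/1, 1/1), width = 1/1 - 0/1 = 1/1
  'a': [0/1 + 1/1*0/1, 0/1 + 1/1*1/6) = [0/1, 1/6)
  'c': [0/1 + 1/1*1/6, 0/1 + 1/1*1/3) = [1/6, 1/3) <- contains code 25/144
  'd': [0/1 + 1/1*1/3, 0/1 + 1/1*5/6) = [1/3, 5/6)
  'e': [0/1 + 1/1*5/6, 0/1 + 1/1*1/1) = [5/6, 1/1)
  emit 'c', narrow to [1/6, 1/3)
Step 2: interval [1/6, 1/3), width = 1/3 - 1/6 = 1/6
  'a': [1/6 + 1/6*0/1, 1/6 + 1/6*1/6) = [1/6, 7/36) <- contains code 25/144
  'c': [1/6 + 1/6*1/6, 1/6 + 1/6*1/3) = [7/36, 2/9)
  'd': [1/6 + 1/6*1/3, 1/6 + 1/6*5/6) = [2/9, 11/36)
  'e': [1/6 + 1/6*5/6, 1/6 + 1/6*1/1) = [11/36, 1/3)
  emit 'a', narrow to [1/6, 7/36)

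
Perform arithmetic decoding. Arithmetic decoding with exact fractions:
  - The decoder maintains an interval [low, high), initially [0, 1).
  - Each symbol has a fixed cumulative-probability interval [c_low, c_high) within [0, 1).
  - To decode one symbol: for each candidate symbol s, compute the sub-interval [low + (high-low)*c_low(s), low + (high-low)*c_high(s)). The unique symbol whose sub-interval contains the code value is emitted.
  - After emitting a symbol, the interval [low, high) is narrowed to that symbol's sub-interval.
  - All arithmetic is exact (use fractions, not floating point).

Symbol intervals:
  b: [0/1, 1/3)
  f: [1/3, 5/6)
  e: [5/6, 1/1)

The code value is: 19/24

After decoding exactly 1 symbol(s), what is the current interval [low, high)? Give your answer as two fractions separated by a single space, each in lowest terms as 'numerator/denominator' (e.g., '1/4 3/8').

Step 1: interval [0/1, 1/1), width = 1/1 - 0/1 = 1/1
  'b': [0/1 + 1/1*0/1, 0/1 + 1/1*1/3) = [0/1, 1/3)
  'f': [0/1 + 1/1*1/3, 0/1 + 1/1*5/6) = [1/3, 5/6) <- contains code 19/24
  'e': [0/1 + 1/1*5/6, 0/1 + 1/1*1/1) = [5/6, 1/1)
  emit 'f', narrow to [1/3, 5/6)

Answer: 1/3 5/6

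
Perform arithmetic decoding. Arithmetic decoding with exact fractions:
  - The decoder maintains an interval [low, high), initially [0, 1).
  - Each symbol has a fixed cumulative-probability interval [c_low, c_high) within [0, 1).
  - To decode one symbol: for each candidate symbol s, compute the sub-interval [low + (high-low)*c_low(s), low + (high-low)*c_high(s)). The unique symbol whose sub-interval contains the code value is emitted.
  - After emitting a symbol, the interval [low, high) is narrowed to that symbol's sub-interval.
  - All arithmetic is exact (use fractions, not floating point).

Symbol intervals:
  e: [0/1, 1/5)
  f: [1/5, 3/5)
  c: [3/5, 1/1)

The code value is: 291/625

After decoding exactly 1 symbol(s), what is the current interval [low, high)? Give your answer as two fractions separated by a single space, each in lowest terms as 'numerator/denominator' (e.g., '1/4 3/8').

Answer: 1/5 3/5

Derivation:
Step 1: interval [0/1, 1/1), width = 1/1 - 0/1 = 1/1
  'e': [0/1 + 1/1*0/1, 0/1 + 1/1*1/5) = [0/1, 1/5)
  'f': [0/1 + 1/1*1/5, 0/1 + 1/1*3/5) = [1/5, 3/5) <- contains code 291/625
  'c': [0/1 + 1/1*3/5, 0/1 + 1/1*1/1) = [3/5, 1/1)
  emit 'f', narrow to [1/5, 3/5)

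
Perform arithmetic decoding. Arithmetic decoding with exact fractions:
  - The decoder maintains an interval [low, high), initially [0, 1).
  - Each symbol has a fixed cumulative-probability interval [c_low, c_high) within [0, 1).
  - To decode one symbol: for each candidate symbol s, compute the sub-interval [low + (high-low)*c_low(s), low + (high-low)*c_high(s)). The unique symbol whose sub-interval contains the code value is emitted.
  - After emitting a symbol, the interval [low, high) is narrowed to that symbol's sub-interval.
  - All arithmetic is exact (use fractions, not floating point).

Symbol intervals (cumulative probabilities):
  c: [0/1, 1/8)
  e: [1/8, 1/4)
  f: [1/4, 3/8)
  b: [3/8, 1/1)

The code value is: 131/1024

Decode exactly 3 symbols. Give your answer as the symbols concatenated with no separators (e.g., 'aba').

Step 1: interval [0/1, 1/1), width = 1/1 - 0/1 = 1/1
  'c': [0/1 + 1/1*0/1, 0/1 + 1/1*1/8) = [0/1, 1/8)
  'e': [0/1 + 1/1*1/8, 0/1 + 1/1*1/4) = [1/8, 1/4) <- contains code 131/1024
  'f': [0/1 + 1/1*1/4, 0/1 + 1/1*3/8) = [1/4, 3/8)
  'b': [0/1 + 1/1*3/8, 0/1 + 1/1*1/1) = [3/8, 1/1)
  emit 'e', narrow to [1/8, 1/4)
Step 2: interval [1/8, 1/4), width = 1/4 - 1/8 = 1/8
  'c': [1/8 + 1/8*0/1, 1/8 + 1/8*1/8) = [1/8, 9/64) <- contains code 131/1024
  'e': [1/8 + 1/8*1/8, 1/8 + 1/8*1/4) = [9/64, 5/32)
  'f': [1/8 + 1/8*1/4, 1/8 + 1/8*3/8) = [5/32, 11/64)
  'b': [1/8 + 1/8*3/8, 1/8 + 1/8*1/1) = [11/64, 1/4)
  emit 'c', narrow to [1/8, 9/64)
Step 3: interval [1/8, 9/64), width = 9/64 - 1/8 = 1/64
  'c': [1/8 + 1/64*0/1, 1/8 + 1/64*1/8) = [1/8, 65/512)
  'e': [1/8 + 1/64*1/8, 1/8 + 1/64*1/4) = [65/512, 33/256) <- contains code 131/1024
  'f': [1/8 + 1/64*1/4, 1/8 + 1/64*3/8) = [33/256, 67/512)
  'b': [1/8 + 1/64*3/8, 1/8 + 1/64*1/1) = [67/512, 9/64)
  emit 'e', narrow to [65/512, 33/256)

Answer: ece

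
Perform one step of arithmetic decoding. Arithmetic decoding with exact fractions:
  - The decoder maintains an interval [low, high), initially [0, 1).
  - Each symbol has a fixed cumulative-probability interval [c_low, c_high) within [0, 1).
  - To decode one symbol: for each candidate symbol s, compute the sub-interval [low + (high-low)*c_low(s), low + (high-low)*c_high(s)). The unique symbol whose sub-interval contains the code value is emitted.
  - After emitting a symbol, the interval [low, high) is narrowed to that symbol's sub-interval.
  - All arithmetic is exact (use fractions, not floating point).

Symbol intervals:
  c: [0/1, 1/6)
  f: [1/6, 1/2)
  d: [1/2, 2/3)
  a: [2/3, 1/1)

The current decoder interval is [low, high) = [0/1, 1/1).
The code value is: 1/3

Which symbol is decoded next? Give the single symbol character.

Interval width = high − low = 1/1 − 0/1 = 1/1
Scaled code = (code − low) / width = (1/3 − 0/1) / 1/1 = 1/3
  c: [0/1, 1/6) 
  f: [1/6, 1/2) ← scaled code falls here ✓
  d: [1/2, 2/3) 
  a: [2/3, 1/1) 

Answer: f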